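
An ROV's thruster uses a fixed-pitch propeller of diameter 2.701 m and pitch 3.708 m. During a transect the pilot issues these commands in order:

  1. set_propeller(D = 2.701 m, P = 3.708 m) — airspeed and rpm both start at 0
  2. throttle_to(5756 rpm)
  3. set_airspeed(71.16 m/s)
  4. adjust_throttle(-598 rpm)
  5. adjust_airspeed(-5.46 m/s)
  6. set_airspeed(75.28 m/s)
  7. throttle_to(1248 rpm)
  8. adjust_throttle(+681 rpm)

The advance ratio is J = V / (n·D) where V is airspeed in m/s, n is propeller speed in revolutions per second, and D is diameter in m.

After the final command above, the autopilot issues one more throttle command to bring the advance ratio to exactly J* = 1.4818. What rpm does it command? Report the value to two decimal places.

rpm = 1128.54

set_propeller: D = 2.701 m, P = 3.708 m (p = P/D = 1.372825); state ← (V=0, rpm=0)
throttle_to(5756): rpm ← 5756
set_airspeed(71.16): V ← 71.16 m/s
adjust_throttle(-598): rpm ← 5756 -598 = 5158
adjust_airspeed(-5.46): V ← 71.16 -5.46 = 65.7 m/s
set_airspeed(75.28): V ← 75.28 m/s
throttle_to(1248): rpm ← 1248
adjust_throttle(+681): rpm ← 1248 +681 = 1929
final state: V = 75.28 m/s, rpm = 1929 → n = rpm/60 = 32.150000 rev/s
target J* = 1.4818; solve J* = V/(n·D) for n: n = V/(J*·D) = 75.28/(1.4818 × 2.701) = 18.808988 rev/s
rpm = 60·n = 1128.539297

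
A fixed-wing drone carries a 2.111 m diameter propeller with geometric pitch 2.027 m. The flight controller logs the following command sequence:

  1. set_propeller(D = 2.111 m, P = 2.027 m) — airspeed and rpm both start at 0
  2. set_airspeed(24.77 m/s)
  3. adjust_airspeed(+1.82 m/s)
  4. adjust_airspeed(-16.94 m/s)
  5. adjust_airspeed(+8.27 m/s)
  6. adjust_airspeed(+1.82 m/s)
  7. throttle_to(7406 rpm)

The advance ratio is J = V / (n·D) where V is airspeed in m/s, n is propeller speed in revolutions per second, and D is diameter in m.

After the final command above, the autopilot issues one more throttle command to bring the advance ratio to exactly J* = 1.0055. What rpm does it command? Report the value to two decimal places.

rpm = 557.99

set_propeller: D = 2.111 m, P = 2.027 m (p = P/D = 0.960208); state ← (V=0, rpm=0)
set_airspeed(24.77): V ← 24.77 m/s
adjust_airspeed(+1.82): V ← 24.77 +1.82 = 26.59 m/s
adjust_airspeed(-16.94): V ← 26.59 -16.94 = 9.65 m/s
adjust_airspeed(+8.27): V ← 9.65 +8.27 = 17.92 m/s
adjust_airspeed(+1.82): V ← 17.92 +1.82 = 19.74 m/s
throttle_to(7406): rpm ← 7406
final state: V = 19.74 m/s, rpm = 7406 → n = rpm/60 = 123.433333 rev/s
target J* = 1.0055; solve J* = V/(n·D) for n: n = V/(J*·D) = 19.74/(1.0055 × 2.111) = 9.299869 rev/s
rpm = 60·n = 557.992152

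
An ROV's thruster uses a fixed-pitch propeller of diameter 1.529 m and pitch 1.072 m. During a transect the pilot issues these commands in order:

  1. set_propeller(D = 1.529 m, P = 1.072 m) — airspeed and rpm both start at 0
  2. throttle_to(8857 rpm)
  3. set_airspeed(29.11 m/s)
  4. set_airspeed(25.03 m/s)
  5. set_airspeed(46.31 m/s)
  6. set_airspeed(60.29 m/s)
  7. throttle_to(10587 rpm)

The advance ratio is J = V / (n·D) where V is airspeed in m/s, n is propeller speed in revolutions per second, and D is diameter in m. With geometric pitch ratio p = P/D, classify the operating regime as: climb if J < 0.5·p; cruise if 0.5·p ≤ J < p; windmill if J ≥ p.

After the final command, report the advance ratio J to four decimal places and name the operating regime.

set_propeller: D = 1.529 m, P = 1.072 m (p = P/D = 0.701112); state ← (V=0, rpm=0)
throttle_to(8857): rpm ← 8857
set_airspeed(29.11): V ← 29.11 m/s
set_airspeed(25.03): V ← 25.03 m/s
set_airspeed(46.31): V ← 46.31 m/s
set_airspeed(60.29): V ← 60.29 m/s
throttle_to(10587): rpm ← 10587
final state: V = 60.29 m/s, rpm = 10587 → n = rpm/60 = 176.450000 rev/s
J = V / (n·D) = 60.29 / (176.450000 × 1.529) = 0.223468
regime bands: climb J<0.3506 | cruise [0.3506, 0.7011) | windmill J≥0.7011
J = 0.2235 → climb

J = 0.2235, regime = climb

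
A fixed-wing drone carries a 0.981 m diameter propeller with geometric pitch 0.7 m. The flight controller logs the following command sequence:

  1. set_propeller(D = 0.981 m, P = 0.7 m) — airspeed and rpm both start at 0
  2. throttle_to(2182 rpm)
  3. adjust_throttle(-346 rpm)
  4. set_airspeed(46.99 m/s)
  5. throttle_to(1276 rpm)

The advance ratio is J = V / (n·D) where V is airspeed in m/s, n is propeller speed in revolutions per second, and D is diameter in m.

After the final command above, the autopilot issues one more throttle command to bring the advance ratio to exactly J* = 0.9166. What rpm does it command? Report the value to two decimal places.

set_propeller: D = 0.981 m, P = 0.7 m (p = P/D = 0.713558); state ← (V=0, rpm=0)
throttle_to(2182): rpm ← 2182
adjust_throttle(-346): rpm ← 2182 -346 = 1836
set_airspeed(46.99): V ← 46.99 m/s
throttle_to(1276): rpm ← 1276
final state: V = 46.99 m/s, rpm = 1276 → n = rpm/60 = 21.266667 rev/s
target J* = 0.9166; solve J* = V/(n·D) for n: n = V/(J*·D) = 46.99/(0.9166 × 0.981) = 52.258457 rev/s
rpm = 60·n = 3135.507436

rpm = 3135.51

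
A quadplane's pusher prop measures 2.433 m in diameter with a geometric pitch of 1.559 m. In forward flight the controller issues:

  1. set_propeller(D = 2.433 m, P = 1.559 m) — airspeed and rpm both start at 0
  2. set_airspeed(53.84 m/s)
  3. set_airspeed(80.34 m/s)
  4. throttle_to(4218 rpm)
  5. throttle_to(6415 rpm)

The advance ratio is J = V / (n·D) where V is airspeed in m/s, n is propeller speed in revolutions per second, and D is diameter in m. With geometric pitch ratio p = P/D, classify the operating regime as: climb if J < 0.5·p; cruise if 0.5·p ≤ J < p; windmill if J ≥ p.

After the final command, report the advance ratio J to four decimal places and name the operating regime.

J = 0.3088, regime = climb

set_propeller: D = 2.433 m, P = 1.559 m (p = P/D = 0.640773); state ← (V=0, rpm=0)
set_airspeed(53.84): V ← 53.84 m/s
set_airspeed(80.34): V ← 80.34 m/s
throttle_to(4218): rpm ← 4218
throttle_to(6415): rpm ← 6415
final state: V = 80.34 m/s, rpm = 6415 → n = rpm/60 = 106.916667 rev/s
J = V / (n·D) = 80.34 / (106.916667 × 2.433) = 0.308848
regime bands: climb J<0.3204 | cruise [0.3204, 0.6408) | windmill J≥0.6408
J = 0.3088 → climb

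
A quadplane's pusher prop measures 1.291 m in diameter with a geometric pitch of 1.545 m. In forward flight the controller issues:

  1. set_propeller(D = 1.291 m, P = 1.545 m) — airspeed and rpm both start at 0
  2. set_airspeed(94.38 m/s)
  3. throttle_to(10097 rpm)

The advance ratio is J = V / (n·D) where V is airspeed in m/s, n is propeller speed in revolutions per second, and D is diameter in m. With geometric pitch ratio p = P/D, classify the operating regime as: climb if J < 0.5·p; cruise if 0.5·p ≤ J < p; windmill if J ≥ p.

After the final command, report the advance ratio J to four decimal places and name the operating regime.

set_propeller: D = 1.291 m, P = 1.545 m (p = P/D = 1.196747); state ← (V=0, rpm=0)
set_airspeed(94.38): V ← 94.38 m/s
throttle_to(10097): rpm ← 10097
final state: V = 94.38 m/s, rpm = 10097 → n = rpm/60 = 168.283333 rev/s
J = V / (n·D) = 94.38 / (168.283333 × 1.291) = 0.434423
regime bands: climb J<0.5984 | cruise [0.5984, 1.1967) | windmill J≥1.1967
J = 0.4344 → climb

J = 0.4344, regime = climb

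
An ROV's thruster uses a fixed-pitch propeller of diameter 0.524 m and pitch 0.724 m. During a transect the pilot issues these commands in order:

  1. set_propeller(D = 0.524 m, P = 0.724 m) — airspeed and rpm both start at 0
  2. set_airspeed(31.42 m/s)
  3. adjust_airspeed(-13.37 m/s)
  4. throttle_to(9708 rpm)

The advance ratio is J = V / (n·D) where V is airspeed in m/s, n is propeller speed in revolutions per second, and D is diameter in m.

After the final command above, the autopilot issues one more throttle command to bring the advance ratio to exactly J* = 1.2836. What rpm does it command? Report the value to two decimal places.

set_propeller: D = 0.524 m, P = 0.724 m (p = P/D = 1.381679); state ← (V=0, rpm=0)
set_airspeed(31.42): V ← 31.42 m/s
adjust_airspeed(-13.37): V ← 31.42 -13.37 = 18.05 m/s
throttle_to(9708): rpm ← 9708
final state: V = 18.05 m/s, rpm = 9708 → n = rpm/60 = 161.800000 rev/s
target J* = 1.2836; solve J* = V/(n·D) for n: n = V/(J*·D) = 18.05/(1.2836 × 0.524) = 26.835903 rev/s
rpm = 60·n = 1610.154170

rpm = 1610.15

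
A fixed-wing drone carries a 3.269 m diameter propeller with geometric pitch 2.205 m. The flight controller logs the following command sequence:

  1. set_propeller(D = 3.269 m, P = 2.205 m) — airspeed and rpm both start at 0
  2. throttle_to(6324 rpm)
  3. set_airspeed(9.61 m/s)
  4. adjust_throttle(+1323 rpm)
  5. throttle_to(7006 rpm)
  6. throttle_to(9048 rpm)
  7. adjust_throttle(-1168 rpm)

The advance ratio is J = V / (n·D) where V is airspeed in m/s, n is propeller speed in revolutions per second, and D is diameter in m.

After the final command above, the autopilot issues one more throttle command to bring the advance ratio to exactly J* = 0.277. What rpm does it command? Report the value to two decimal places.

rpm = 636.77

set_propeller: D = 3.269 m, P = 2.205 m (p = P/D = 0.674518); state ← (V=0, rpm=0)
throttle_to(6324): rpm ← 6324
set_airspeed(9.61): V ← 9.61 m/s
adjust_throttle(+1323): rpm ← 6324 +1323 = 7647
throttle_to(7006): rpm ← 7006
throttle_to(9048): rpm ← 9048
adjust_throttle(-1168): rpm ← 9048 -1168 = 7880
final state: V = 9.61 m/s, rpm = 7880 → n = rpm/60 = 131.333333 rev/s
target J* = 0.277; solve J* = V/(n·D) for n: n = V/(J*·D) = 9.61/(0.277 × 3.269) = 10.612769 rev/s
rpm = 60·n = 636.766120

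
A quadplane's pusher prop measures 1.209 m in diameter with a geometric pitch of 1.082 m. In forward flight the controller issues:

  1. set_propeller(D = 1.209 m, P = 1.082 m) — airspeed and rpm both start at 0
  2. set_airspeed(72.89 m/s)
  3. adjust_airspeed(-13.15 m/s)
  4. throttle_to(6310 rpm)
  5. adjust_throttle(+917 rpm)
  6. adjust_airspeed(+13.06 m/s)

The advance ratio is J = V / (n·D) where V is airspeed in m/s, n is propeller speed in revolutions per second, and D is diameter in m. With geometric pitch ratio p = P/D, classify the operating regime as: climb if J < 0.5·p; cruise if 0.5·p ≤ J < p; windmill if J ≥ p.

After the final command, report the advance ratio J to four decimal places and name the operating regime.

J = 0.4999, regime = cruise

set_propeller: D = 1.209 m, P = 1.082 m (p = P/D = 0.894955); state ← (V=0, rpm=0)
set_airspeed(72.89): V ← 72.89 m/s
adjust_airspeed(-13.15): V ← 72.89 -13.15 = 59.74 m/s
throttle_to(6310): rpm ← 6310
adjust_throttle(+917): rpm ← 6310 +917 = 7227
adjust_airspeed(+13.06): V ← 59.74 +13.06 = 72.8 m/s
final state: V = 72.8 m/s, rpm = 7227 → n = rpm/60 = 120.450000 rev/s
J = V / (n·D) = 72.8 / (120.450000 × 1.209) = 0.499917
regime bands: climb J<0.4475 | cruise [0.4475, 0.8950) | windmill J≥0.8950
J = 0.4999 → cruise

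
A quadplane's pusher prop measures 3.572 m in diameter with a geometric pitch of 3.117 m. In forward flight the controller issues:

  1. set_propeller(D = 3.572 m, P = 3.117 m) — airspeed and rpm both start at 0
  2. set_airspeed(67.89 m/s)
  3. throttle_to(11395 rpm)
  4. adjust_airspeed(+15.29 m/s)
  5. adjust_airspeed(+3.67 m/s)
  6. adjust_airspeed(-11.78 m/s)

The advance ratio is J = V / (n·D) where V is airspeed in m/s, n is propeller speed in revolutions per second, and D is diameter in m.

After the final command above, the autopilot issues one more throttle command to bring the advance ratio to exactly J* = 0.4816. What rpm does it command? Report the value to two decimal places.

set_propeller: D = 3.572 m, P = 3.117 m (p = P/D = 0.872620); state ← (V=0, rpm=0)
set_airspeed(67.89): V ← 67.89 m/s
throttle_to(11395): rpm ← 11395
adjust_airspeed(+15.29): V ← 67.89 +15.29 = 83.18 m/s
adjust_airspeed(+3.67): V ← 83.18 +3.67 = 86.85 m/s
adjust_airspeed(-11.78): V ← 86.85 -11.78 = 75.07 m/s
final state: V = 75.07 m/s, rpm = 11395 → n = rpm/60 = 189.916667 rev/s
target J* = 0.4816; solve J* = V/(n·D) for n: n = V/(J*·D) = 75.07/(0.4816 × 3.572) = 43.638367 rev/s
rpm = 60·n = 2618.302002

rpm = 2618.30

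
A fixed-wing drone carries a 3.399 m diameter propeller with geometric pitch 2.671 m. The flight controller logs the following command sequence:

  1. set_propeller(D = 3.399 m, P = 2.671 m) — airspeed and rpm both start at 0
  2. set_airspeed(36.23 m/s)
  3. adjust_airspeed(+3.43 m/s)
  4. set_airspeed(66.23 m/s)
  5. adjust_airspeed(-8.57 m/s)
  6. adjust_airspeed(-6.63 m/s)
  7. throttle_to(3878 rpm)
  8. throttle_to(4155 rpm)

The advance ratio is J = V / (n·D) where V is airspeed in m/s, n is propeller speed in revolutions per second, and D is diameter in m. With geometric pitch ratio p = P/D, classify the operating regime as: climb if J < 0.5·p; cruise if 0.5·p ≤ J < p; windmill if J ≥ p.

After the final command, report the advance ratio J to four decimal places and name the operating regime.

J = 0.2168, regime = climb

set_propeller: D = 3.399 m, P = 2.671 m (p = P/D = 0.785819); state ← (V=0, rpm=0)
set_airspeed(36.23): V ← 36.23 m/s
adjust_airspeed(+3.43): V ← 36.23 +3.43 = 39.66 m/s
set_airspeed(66.23): V ← 66.23 m/s
adjust_airspeed(-8.57): V ← 66.23 -8.57 = 57.66 m/s
adjust_airspeed(-6.63): V ← 57.66 -6.63 = 51.03 m/s
throttle_to(3878): rpm ← 3878
throttle_to(4155): rpm ← 4155
final state: V = 51.03 m/s, rpm = 4155 → n = rpm/60 = 69.250000 rev/s
J = V / (n·D) = 51.03 / (69.250000 × 3.399) = 0.216798
regime bands: climb J<0.3929 | cruise [0.3929, 0.7858) | windmill J≥0.7858
J = 0.2168 → climb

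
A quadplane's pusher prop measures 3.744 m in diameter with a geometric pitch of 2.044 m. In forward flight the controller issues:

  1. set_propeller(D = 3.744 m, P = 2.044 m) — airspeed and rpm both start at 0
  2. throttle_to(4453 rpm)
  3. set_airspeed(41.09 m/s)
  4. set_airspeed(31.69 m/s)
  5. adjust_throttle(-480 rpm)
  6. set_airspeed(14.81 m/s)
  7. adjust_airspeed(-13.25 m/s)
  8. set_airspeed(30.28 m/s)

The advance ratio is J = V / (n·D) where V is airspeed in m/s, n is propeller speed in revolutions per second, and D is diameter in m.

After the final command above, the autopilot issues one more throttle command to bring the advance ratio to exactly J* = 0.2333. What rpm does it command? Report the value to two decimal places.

set_propeller: D = 3.744 m, P = 2.044 m (p = P/D = 0.545940); state ← (V=0, rpm=0)
throttle_to(4453): rpm ← 4453
set_airspeed(41.09): V ← 41.09 m/s
set_airspeed(31.69): V ← 31.69 m/s
adjust_throttle(-480): rpm ← 4453 -480 = 3973
set_airspeed(14.81): V ← 14.81 m/s
adjust_airspeed(-13.25): V ← 14.81 -13.25 = 1.56 m/s
set_airspeed(30.28): V ← 30.28 m/s
final state: V = 30.28 m/s, rpm = 3973 → n = rpm/60 = 66.216667 rev/s
target J* = 0.2333; solve J* = V/(n·D) for n: n = V/(J*·D) = 30.28/(0.2333 × 3.744) = 34.666124 rev/s
rpm = 60·n = 2079.967468

rpm = 2079.97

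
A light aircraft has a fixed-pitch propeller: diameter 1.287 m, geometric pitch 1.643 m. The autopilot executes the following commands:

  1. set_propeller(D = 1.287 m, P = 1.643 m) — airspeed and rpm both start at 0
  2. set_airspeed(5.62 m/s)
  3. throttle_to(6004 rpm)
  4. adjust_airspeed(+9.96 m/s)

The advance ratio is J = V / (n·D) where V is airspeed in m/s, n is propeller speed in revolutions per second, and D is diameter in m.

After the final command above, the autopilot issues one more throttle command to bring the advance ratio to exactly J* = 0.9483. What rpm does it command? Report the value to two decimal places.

rpm = 765.94

set_propeller: D = 1.287 m, P = 1.643 m (p = P/D = 1.276612); state ← (V=0, rpm=0)
set_airspeed(5.62): V ← 5.62 m/s
throttle_to(6004): rpm ← 6004
adjust_airspeed(+9.96): V ← 5.62 +9.96 = 15.58 m/s
final state: V = 15.58 m/s, rpm = 6004 → n = rpm/60 = 100.066667 rev/s
target J* = 0.9483; solve J* = V/(n·D) for n: n = V/(J*·D) = 15.58/(0.9483 × 1.287) = 12.765657 rev/s
rpm = 60·n = 765.939393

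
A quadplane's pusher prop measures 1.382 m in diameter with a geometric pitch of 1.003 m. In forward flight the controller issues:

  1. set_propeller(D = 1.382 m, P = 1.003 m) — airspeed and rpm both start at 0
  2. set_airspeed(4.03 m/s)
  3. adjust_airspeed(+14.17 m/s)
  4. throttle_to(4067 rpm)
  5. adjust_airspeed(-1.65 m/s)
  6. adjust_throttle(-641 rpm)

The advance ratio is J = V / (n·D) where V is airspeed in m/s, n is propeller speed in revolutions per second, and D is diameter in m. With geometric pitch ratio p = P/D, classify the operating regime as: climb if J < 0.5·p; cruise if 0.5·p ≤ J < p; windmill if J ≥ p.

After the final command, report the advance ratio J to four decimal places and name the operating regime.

set_propeller: D = 1.382 m, P = 1.003 m (p = P/D = 0.725760); state ← (V=0, rpm=0)
set_airspeed(4.03): V ← 4.03 m/s
adjust_airspeed(+14.17): V ← 4.03 +14.17 = 18.2 m/s
throttle_to(4067): rpm ← 4067
adjust_airspeed(-1.65): V ← 18.2 -1.65 = 16.55 m/s
adjust_throttle(-641): rpm ← 4067 -641 = 3426
final state: V = 16.55 m/s, rpm = 3426 → n = rpm/60 = 57.100000 rev/s
J = V / (n·D) = 16.55 / (57.100000 × 1.382) = 0.209727
regime bands: climb J<0.3629 | cruise [0.3629, 0.7258) | windmill J≥0.7258
J = 0.2097 → climb

J = 0.2097, regime = climb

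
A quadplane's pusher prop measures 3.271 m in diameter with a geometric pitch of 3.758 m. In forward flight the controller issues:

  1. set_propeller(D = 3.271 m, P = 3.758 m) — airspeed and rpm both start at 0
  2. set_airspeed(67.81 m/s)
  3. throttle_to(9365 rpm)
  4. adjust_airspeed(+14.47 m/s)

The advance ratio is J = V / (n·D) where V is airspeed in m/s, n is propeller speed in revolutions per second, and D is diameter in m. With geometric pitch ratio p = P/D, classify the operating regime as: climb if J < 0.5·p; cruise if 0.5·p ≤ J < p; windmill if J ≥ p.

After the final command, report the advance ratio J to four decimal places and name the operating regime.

J = 0.1612, regime = climb

set_propeller: D = 3.271 m, P = 3.758 m (p = P/D = 1.148884); state ← (V=0, rpm=0)
set_airspeed(67.81): V ← 67.81 m/s
throttle_to(9365): rpm ← 9365
adjust_airspeed(+14.47): V ← 67.81 +14.47 = 82.28 m/s
final state: V = 82.28 m/s, rpm = 9365 → n = rpm/60 = 156.083333 rev/s
J = V / (n·D) = 82.28 / (156.083333 × 3.271) = 0.161160
regime bands: climb J<0.5744 | cruise [0.5744, 1.1489) | windmill J≥1.1489
J = 0.1612 → climb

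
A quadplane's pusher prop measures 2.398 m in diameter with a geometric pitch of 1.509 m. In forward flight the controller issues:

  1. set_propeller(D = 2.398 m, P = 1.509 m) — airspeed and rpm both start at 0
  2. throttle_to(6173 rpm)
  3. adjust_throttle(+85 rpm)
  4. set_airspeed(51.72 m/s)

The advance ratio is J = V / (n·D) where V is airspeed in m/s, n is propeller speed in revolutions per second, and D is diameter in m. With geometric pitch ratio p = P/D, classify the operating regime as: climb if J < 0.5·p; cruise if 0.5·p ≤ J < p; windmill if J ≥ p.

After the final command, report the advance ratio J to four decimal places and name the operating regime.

J = 0.2068, regime = climb

set_propeller: D = 2.398 m, P = 1.509 m (p = P/D = 0.629274); state ← (V=0, rpm=0)
throttle_to(6173): rpm ← 6173
adjust_throttle(+85): rpm ← 6173 +85 = 6258
set_airspeed(51.72): V ← 51.72 m/s
final state: V = 51.72 m/s, rpm = 6258 → n = rpm/60 = 104.300000 rev/s
J = V / (n·D) = 51.72 / (104.300000 × 2.398) = 0.206788
regime bands: climb J<0.3146 | cruise [0.3146, 0.6293) | windmill J≥0.6293
J = 0.2068 → climb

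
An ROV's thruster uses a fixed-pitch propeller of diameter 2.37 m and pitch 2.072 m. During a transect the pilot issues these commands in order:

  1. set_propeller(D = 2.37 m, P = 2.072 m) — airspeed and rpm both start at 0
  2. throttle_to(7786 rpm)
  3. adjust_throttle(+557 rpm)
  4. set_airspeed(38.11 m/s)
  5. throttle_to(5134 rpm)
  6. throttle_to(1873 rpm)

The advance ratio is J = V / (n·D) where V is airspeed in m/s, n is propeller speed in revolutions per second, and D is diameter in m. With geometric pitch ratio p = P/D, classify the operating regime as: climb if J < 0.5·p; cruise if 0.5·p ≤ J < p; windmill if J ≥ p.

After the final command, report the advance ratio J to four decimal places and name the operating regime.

set_propeller: D = 2.37 m, P = 2.072 m (p = P/D = 0.874262); state ← (V=0, rpm=0)
throttle_to(7786): rpm ← 7786
adjust_throttle(+557): rpm ← 7786 +557 = 8343
set_airspeed(38.11): V ← 38.11 m/s
throttle_to(5134): rpm ← 5134
throttle_to(1873): rpm ← 1873
final state: V = 38.11 m/s, rpm = 1873 → n = rpm/60 = 31.216667 rev/s
J = V / (n·D) = 38.11 / (31.216667 × 2.37) = 0.515115
regime bands: climb J<0.4371 | cruise [0.4371, 0.8743) | windmill J≥0.8743
J = 0.5151 → cruise

J = 0.5151, regime = cruise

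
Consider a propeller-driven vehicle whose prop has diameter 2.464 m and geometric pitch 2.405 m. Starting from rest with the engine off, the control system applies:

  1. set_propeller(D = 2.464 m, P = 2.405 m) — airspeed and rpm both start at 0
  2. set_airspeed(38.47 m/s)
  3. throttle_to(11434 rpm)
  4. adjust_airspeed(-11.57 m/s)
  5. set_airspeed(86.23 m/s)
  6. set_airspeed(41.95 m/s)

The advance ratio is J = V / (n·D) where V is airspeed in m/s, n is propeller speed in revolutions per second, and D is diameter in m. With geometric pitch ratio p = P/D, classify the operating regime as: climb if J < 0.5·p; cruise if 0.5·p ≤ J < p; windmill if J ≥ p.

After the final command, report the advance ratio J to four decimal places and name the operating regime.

J = 0.0893, regime = climb

set_propeller: D = 2.464 m, P = 2.405 m (p = P/D = 0.976055); state ← (V=0, rpm=0)
set_airspeed(38.47): V ← 38.47 m/s
throttle_to(11434): rpm ← 11434
adjust_airspeed(-11.57): V ← 38.47 -11.57 = 26.9 m/s
set_airspeed(86.23): V ← 86.23 m/s
set_airspeed(41.95): V ← 41.95 m/s
final state: V = 41.95 m/s, rpm = 11434 → n = rpm/60 = 190.566667 rev/s
J = V / (n·D) = 41.95 / (190.566667 × 2.464) = 0.089340
regime bands: climb J<0.4880 | cruise [0.4880, 0.9761) | windmill J≥0.9761
J = 0.0893 → climb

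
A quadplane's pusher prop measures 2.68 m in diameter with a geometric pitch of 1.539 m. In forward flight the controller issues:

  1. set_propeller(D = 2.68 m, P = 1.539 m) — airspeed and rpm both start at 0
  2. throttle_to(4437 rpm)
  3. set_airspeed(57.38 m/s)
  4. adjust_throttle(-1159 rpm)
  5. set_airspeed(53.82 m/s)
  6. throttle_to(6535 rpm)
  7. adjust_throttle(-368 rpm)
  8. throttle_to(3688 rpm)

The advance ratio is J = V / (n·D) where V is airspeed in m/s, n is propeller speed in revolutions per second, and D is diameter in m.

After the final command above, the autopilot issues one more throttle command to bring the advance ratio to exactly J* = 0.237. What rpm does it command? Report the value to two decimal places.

rpm = 5084.07

set_propeller: D = 2.68 m, P = 1.539 m (p = P/D = 0.574254); state ← (V=0, rpm=0)
throttle_to(4437): rpm ← 4437
set_airspeed(57.38): V ← 57.38 m/s
adjust_throttle(-1159): rpm ← 4437 -1159 = 3278
set_airspeed(53.82): V ← 53.82 m/s
throttle_to(6535): rpm ← 6535
adjust_throttle(-368): rpm ← 6535 -368 = 6167
throttle_to(3688): rpm ← 3688
final state: V = 53.82 m/s, rpm = 3688 → n = rpm/60 = 61.466667 rev/s
target J* = 0.237; solve J* = V/(n·D) for n: n = V/(J*·D) = 53.82/(0.237 × 2.68) = 84.734555 rev/s
rpm = 60·n = 5084.073304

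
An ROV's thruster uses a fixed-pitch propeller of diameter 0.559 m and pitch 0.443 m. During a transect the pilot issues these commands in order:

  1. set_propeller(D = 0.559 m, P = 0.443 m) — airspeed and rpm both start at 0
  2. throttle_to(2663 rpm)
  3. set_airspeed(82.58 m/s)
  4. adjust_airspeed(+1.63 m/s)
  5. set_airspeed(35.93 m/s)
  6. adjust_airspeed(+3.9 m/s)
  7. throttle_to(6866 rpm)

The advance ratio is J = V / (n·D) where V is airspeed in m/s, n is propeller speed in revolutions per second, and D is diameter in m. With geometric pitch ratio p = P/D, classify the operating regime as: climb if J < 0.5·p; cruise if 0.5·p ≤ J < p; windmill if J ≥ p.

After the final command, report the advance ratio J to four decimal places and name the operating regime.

set_propeller: D = 0.559 m, P = 0.443 m (p = P/D = 0.792487); state ← (V=0, rpm=0)
throttle_to(2663): rpm ← 2663
set_airspeed(82.58): V ← 82.58 m/s
adjust_airspeed(+1.63): V ← 82.58 +1.63 = 84.21 m/s
set_airspeed(35.93): V ← 35.93 m/s
adjust_airspeed(+3.9): V ← 35.93 +3.9 = 39.83 m/s
throttle_to(6866): rpm ← 6866
final state: V = 39.83 m/s, rpm = 6866 → n = rpm/60 = 114.433333 rev/s
J = V / (n·D) = 39.83 / (114.433333 × 0.559) = 0.622653
regime bands: climb J<0.3962 | cruise [0.3962, 0.7925) | windmill J≥0.7925
J = 0.6227 → cruise

J = 0.6227, regime = cruise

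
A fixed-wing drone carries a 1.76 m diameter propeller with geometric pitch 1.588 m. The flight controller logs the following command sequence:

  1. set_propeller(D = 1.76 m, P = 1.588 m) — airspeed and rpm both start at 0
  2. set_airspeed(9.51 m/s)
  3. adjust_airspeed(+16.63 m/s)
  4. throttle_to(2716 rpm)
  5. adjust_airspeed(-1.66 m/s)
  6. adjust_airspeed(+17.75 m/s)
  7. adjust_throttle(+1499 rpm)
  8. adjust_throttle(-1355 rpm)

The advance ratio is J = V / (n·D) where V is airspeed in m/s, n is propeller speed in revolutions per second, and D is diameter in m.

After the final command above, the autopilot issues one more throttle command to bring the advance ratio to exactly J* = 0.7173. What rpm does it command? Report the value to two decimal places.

set_propeller: D = 1.76 m, P = 1.588 m (p = P/D = 0.902273); state ← (V=0, rpm=0)
set_airspeed(9.51): V ← 9.51 m/s
adjust_airspeed(+16.63): V ← 9.51 +16.63 = 26.14 m/s
throttle_to(2716): rpm ← 2716
adjust_airspeed(-1.66): V ← 26.14 -1.66 = 24.48 m/s
adjust_airspeed(+17.75): V ← 24.48 +17.75 = 42.23 m/s
adjust_throttle(+1499): rpm ← 2716 +1499 = 4215
adjust_throttle(-1355): rpm ← 4215 -1355 = 2860
final state: V = 42.23 m/s, rpm = 2860 → n = rpm/60 = 47.666667 rev/s
target J* = 0.7173; solve J* = V/(n·D) for n: n = V/(J*·D) = 42.23/(0.7173 × 1.76) = 33.450883 rev/s
rpm = 60·n = 2007.052964

rpm = 2007.05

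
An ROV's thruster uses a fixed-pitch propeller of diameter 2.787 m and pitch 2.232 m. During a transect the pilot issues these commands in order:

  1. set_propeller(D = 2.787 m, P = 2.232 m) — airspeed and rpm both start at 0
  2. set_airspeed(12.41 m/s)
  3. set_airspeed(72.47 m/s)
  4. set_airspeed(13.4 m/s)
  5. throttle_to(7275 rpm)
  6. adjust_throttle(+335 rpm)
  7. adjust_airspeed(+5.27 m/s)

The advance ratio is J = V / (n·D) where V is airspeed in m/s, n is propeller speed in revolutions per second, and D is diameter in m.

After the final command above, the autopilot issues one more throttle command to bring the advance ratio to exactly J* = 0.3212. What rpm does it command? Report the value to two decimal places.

set_propeller: D = 2.787 m, P = 2.232 m (p = P/D = 0.800861); state ← (V=0, rpm=0)
set_airspeed(12.41): V ← 12.41 m/s
set_airspeed(72.47): V ← 72.47 m/s
set_airspeed(13.4): V ← 13.4 m/s
throttle_to(7275): rpm ← 7275
adjust_throttle(+335): rpm ← 7275 +335 = 7610
adjust_airspeed(+5.27): V ← 13.4 +5.27 = 18.67 m/s
final state: V = 18.67 m/s, rpm = 7610 → n = rpm/60 = 126.833333 rev/s
target J* = 0.3212; solve J* = V/(n·D) for n: n = V/(J*·D) = 18.67/(0.3212 × 2.787) = 20.856038 rev/s
rpm = 60·n = 1251.362289

rpm = 1251.36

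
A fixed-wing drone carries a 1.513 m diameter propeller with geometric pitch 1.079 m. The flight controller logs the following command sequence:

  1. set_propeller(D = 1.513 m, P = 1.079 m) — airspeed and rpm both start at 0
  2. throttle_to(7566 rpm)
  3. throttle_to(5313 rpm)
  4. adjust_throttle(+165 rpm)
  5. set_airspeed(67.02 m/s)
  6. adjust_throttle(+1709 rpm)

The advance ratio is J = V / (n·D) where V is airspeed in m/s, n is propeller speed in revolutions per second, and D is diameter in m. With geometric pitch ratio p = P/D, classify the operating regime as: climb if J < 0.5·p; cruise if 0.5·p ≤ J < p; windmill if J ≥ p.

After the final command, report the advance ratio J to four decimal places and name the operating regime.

set_propeller: D = 1.513 m, P = 1.079 m (p = P/D = 0.713153); state ← (V=0, rpm=0)
throttle_to(7566): rpm ← 7566
throttle_to(5313): rpm ← 5313
adjust_throttle(+165): rpm ← 5313 +165 = 5478
set_airspeed(67.02): V ← 67.02 m/s
adjust_throttle(+1709): rpm ← 5478 +1709 = 7187
final state: V = 67.02 m/s, rpm = 7187 → n = rpm/60 = 119.783333 rev/s
J = V / (n·D) = 67.02 / (119.783333 × 1.513) = 0.369802
regime bands: climb J<0.3566 | cruise [0.3566, 0.7132) | windmill J≥0.7132
J = 0.3698 → cruise

J = 0.3698, regime = cruise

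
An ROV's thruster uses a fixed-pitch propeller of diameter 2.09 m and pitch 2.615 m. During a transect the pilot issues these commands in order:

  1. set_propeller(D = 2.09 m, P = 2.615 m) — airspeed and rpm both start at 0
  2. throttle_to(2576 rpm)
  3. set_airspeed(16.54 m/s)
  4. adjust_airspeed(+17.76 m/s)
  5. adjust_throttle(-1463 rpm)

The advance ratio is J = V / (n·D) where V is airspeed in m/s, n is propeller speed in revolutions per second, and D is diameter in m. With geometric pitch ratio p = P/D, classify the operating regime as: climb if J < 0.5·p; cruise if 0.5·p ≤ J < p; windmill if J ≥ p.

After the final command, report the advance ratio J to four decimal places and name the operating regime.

set_propeller: D = 2.09 m, P = 2.615 m (p = P/D = 1.251196); state ← (V=0, rpm=0)
throttle_to(2576): rpm ← 2576
set_airspeed(16.54): V ← 16.54 m/s
adjust_airspeed(+17.76): V ← 16.54 +17.76 = 34.3 m/s
adjust_throttle(-1463): rpm ← 2576 -1463 = 1113
final state: V = 34.3 m/s, rpm = 1113 → n = rpm/60 = 18.550000 rev/s
J = V / (n·D) = 34.3 / (18.550000 × 2.09) = 0.884716
regime bands: climb J<0.6256 | cruise [0.6256, 1.2512) | windmill J≥1.2512
J = 0.8847 → cruise

J = 0.8847, regime = cruise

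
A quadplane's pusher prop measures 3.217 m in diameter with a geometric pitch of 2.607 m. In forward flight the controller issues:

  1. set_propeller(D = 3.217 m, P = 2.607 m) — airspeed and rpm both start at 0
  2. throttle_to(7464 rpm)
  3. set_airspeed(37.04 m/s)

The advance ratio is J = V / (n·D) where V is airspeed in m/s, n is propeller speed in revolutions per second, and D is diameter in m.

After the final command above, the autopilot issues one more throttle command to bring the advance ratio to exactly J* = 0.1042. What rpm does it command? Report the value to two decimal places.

rpm = 6629.85

set_propeller: D = 3.217 m, P = 2.607 m (p = P/D = 0.810382); state ← (V=0, rpm=0)
throttle_to(7464): rpm ← 7464
set_airspeed(37.04): V ← 37.04 m/s
final state: V = 37.04 m/s, rpm = 7464 → n = rpm/60 = 124.400000 rev/s
target J* = 0.1042; solve J* = V/(n·D) for n: n = V/(J*·D) = 37.04/(0.1042 × 3.217) = 110.497435 rev/s
rpm = 60·n = 6629.846121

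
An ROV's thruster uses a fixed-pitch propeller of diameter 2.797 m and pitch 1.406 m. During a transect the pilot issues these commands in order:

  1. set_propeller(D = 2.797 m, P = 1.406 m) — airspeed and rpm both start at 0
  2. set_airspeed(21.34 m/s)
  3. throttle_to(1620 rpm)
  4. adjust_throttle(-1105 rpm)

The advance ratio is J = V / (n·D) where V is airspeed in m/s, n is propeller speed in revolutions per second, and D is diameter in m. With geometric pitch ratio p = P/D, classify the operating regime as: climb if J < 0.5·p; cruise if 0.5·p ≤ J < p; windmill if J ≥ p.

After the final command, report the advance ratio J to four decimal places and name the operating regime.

set_propeller: D = 2.797 m, P = 1.406 m (p = P/D = 0.502681); state ← (V=0, rpm=0)
set_airspeed(21.34): V ← 21.34 m/s
throttle_to(1620): rpm ← 1620
adjust_throttle(-1105): rpm ← 1620 -1105 = 515
final state: V = 21.34 m/s, rpm = 515 → n = rpm/60 = 8.583333 rev/s
J = V / (n·D) = 21.34 / (8.583333 × 2.797) = 0.888886
regime bands: climb J<0.2513 | cruise [0.2513, 0.5027) | windmill J≥0.5027
J = 0.8889 → windmill

J = 0.8889, regime = windmill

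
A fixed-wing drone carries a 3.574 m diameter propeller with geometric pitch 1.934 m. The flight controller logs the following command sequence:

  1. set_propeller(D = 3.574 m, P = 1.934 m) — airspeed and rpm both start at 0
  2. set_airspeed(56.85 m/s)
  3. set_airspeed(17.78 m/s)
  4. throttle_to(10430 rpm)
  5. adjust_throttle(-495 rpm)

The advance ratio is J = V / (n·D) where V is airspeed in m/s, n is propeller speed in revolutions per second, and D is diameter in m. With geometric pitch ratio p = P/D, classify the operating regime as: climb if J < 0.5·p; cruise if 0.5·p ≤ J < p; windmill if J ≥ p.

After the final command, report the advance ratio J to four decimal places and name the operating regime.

J = 0.0300, regime = climb

set_propeller: D = 3.574 m, P = 1.934 m (p = P/D = 0.541130); state ← (V=0, rpm=0)
set_airspeed(56.85): V ← 56.85 m/s
set_airspeed(17.78): V ← 17.78 m/s
throttle_to(10430): rpm ← 10430
adjust_throttle(-495): rpm ← 10430 -495 = 9935
final state: V = 17.78 m/s, rpm = 9935 → n = rpm/60 = 165.583333 rev/s
J = V / (n·D) = 17.78 / (165.583333 × 3.574) = 0.030044
regime bands: climb J<0.2706 | cruise [0.2706, 0.5411) | windmill J≥0.5411
J = 0.0300 → climb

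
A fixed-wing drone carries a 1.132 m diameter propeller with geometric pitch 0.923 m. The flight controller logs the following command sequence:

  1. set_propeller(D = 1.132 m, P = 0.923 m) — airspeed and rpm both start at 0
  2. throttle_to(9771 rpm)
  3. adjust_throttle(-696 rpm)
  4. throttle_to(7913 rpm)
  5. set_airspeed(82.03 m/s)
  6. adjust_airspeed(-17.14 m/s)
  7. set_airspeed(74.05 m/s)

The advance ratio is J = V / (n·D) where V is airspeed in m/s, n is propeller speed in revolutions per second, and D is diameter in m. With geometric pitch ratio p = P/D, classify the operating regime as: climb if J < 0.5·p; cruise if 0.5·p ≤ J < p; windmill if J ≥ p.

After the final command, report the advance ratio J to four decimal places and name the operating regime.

set_propeller: D = 1.132 m, P = 0.923 m (p = P/D = 0.815371); state ← (V=0, rpm=0)
throttle_to(9771): rpm ← 9771
adjust_throttle(-696): rpm ← 9771 -696 = 9075
throttle_to(7913): rpm ← 7913
set_airspeed(82.03): V ← 82.03 m/s
adjust_airspeed(-17.14): V ← 82.03 -17.14 = 64.89 m/s
set_airspeed(74.05): V ← 74.05 m/s
final state: V = 74.05 m/s, rpm = 7913 → n = rpm/60 = 131.883333 rev/s
J = V / (n·D) = 74.05 / (131.883333 × 1.132) = 0.496008
regime bands: climb J<0.4077 | cruise [0.4077, 0.8154) | windmill J≥0.8154
J = 0.4960 → cruise

J = 0.4960, regime = cruise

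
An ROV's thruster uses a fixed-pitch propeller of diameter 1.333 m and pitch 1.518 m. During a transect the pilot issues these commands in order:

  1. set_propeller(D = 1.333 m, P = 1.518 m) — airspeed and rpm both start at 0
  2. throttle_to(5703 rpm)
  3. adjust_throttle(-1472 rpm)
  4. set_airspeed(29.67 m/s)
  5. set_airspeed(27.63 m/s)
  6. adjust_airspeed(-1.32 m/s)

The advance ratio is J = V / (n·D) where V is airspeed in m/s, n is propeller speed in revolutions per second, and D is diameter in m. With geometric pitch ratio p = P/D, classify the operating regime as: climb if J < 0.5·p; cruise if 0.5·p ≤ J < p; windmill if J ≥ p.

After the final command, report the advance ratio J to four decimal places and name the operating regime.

J = 0.2799, regime = climb

set_propeller: D = 1.333 m, P = 1.518 m (p = P/D = 1.138785); state ← (V=0, rpm=0)
throttle_to(5703): rpm ← 5703
adjust_throttle(-1472): rpm ← 5703 -1472 = 4231
set_airspeed(29.67): V ← 29.67 m/s
set_airspeed(27.63): V ← 27.63 m/s
adjust_airspeed(-1.32): V ← 27.63 -1.32 = 26.31 m/s
final state: V = 26.31 m/s, rpm = 4231 → n = rpm/60 = 70.516667 rev/s
J = V / (n·D) = 26.31 / (70.516667 × 1.333) = 0.279897
regime bands: climb J<0.5694 | cruise [0.5694, 1.1388) | windmill J≥1.1388
J = 0.2799 → climb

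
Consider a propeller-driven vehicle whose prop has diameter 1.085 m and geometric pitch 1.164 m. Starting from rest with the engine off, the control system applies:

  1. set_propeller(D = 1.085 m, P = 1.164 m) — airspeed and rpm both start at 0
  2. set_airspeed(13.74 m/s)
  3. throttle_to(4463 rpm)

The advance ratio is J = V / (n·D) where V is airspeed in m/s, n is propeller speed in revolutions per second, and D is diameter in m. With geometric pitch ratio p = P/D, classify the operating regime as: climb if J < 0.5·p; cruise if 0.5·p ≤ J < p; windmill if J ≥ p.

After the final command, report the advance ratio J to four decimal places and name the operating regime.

J = 0.1702, regime = climb

set_propeller: D = 1.085 m, P = 1.164 m (p = P/D = 1.072811); state ← (V=0, rpm=0)
set_airspeed(13.74): V ← 13.74 m/s
throttle_to(4463): rpm ← 4463
final state: V = 13.74 m/s, rpm = 4463 → n = rpm/60 = 74.383333 rev/s
J = V / (n·D) = 13.74 / (74.383333 × 1.085) = 0.170248
regime bands: climb J<0.5364 | cruise [0.5364, 1.0728) | windmill J≥1.0728
J = 0.1702 → climb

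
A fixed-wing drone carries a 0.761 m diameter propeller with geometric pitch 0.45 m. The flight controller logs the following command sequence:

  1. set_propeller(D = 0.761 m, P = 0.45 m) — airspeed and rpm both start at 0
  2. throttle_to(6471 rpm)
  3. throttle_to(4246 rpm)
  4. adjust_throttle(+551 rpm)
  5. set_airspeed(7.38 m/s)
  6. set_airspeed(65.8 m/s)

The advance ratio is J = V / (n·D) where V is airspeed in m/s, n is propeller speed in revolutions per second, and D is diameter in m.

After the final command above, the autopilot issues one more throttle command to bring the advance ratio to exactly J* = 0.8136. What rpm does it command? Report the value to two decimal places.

set_propeller: D = 0.761 m, P = 0.45 m (p = P/D = 0.591327); state ← (V=0, rpm=0)
throttle_to(6471): rpm ← 6471
throttle_to(4246): rpm ← 4246
adjust_throttle(+551): rpm ← 4246 +551 = 4797
set_airspeed(7.38): V ← 7.38 m/s
set_airspeed(65.8): V ← 65.8 m/s
final state: V = 65.8 m/s, rpm = 4797 → n = rpm/60 = 79.950000 rev/s
target J* = 0.8136; solve J* = V/(n·D) for n: n = V/(J*·D) = 65.8/(0.8136 × 0.761) = 106.274800 rev/s
rpm = 60·n = 6376.488009

rpm = 6376.49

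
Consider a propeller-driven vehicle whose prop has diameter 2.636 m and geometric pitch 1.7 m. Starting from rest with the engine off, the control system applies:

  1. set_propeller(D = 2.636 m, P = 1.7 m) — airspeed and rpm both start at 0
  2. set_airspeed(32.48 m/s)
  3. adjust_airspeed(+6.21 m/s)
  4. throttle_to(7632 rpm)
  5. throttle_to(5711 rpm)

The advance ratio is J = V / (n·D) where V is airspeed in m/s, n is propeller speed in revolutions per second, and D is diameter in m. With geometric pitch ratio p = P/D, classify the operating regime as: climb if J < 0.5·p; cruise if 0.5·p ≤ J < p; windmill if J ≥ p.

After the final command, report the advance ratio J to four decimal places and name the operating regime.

set_propeller: D = 2.636 m, P = 1.7 m (p = P/D = 0.644917); state ← (V=0, rpm=0)
set_airspeed(32.48): V ← 32.48 m/s
adjust_airspeed(+6.21): V ← 32.48 +6.21 = 38.69 m/s
throttle_to(7632): rpm ← 7632
throttle_to(5711): rpm ← 5711
final state: V = 38.69 m/s, rpm = 5711 → n = rpm/60 = 95.183333 rev/s
J = V / (n·D) = 38.69 / (95.183333 × 2.636) = 0.154203
regime bands: climb J<0.3225 | cruise [0.3225, 0.6449) | windmill J≥0.6449
J = 0.1542 → climb

J = 0.1542, regime = climb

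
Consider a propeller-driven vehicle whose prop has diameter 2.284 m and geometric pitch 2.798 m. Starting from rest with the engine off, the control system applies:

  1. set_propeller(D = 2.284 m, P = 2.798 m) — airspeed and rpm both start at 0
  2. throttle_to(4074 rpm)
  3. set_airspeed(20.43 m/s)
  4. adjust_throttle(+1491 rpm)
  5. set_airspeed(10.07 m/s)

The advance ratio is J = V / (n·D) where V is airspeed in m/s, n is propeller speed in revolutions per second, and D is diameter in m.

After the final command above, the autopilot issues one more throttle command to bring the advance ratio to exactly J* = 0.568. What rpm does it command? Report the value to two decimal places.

rpm = 465.73

set_propeller: D = 2.284 m, P = 2.798 m (p = P/D = 1.225044); state ← (V=0, rpm=0)
throttle_to(4074): rpm ← 4074
set_airspeed(20.43): V ← 20.43 m/s
adjust_throttle(+1491): rpm ← 4074 +1491 = 5565
set_airspeed(10.07): V ← 10.07 m/s
final state: V = 10.07 m/s, rpm = 5565 → n = rpm/60 = 92.750000 rev/s
target J* = 0.568; solve J* = V/(n·D) for n: n = V/(J*·D) = 10.07/(0.568 × 2.284) = 7.762204 rev/s
rpm = 60·n = 465.732222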